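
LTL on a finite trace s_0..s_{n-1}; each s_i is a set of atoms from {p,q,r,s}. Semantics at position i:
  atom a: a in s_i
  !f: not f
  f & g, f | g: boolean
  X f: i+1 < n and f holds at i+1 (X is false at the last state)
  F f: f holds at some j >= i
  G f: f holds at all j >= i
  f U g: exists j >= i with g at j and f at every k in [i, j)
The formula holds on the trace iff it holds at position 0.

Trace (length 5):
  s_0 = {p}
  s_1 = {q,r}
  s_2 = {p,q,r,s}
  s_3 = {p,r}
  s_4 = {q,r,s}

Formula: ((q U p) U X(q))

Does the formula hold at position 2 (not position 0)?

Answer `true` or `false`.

s_0={p}: ((q U p) U X(q))=True (q U p)=True q=False p=True X(q)=True
s_1={q,r}: ((q U p) U X(q))=True (q U p)=True q=True p=False X(q)=True
s_2={p,q,r,s}: ((q U p) U X(q))=True (q U p)=True q=True p=True X(q)=False
s_3={p,r}: ((q U p) U X(q))=True (q U p)=True q=False p=True X(q)=True
s_4={q,r,s}: ((q U p) U X(q))=False (q U p)=False q=True p=False X(q)=False
Evaluating at position 2: result = True

Answer: true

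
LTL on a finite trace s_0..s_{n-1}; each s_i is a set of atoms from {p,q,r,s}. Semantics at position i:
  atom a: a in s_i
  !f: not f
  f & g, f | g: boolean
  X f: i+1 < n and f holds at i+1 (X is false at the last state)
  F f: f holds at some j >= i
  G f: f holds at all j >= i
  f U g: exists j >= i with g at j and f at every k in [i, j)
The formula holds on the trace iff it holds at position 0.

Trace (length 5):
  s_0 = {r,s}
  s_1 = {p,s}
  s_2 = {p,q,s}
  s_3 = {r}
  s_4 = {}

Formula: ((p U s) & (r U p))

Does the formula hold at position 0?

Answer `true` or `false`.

s_0={r,s}: ((p U s) & (r U p))=True (p U s)=True p=False s=True (r U p)=True r=True
s_1={p,s}: ((p U s) & (r U p))=True (p U s)=True p=True s=True (r U p)=True r=False
s_2={p,q,s}: ((p U s) & (r U p))=True (p U s)=True p=True s=True (r U p)=True r=False
s_3={r}: ((p U s) & (r U p))=False (p U s)=False p=False s=False (r U p)=False r=True
s_4={}: ((p U s) & (r U p))=False (p U s)=False p=False s=False (r U p)=False r=False

Answer: true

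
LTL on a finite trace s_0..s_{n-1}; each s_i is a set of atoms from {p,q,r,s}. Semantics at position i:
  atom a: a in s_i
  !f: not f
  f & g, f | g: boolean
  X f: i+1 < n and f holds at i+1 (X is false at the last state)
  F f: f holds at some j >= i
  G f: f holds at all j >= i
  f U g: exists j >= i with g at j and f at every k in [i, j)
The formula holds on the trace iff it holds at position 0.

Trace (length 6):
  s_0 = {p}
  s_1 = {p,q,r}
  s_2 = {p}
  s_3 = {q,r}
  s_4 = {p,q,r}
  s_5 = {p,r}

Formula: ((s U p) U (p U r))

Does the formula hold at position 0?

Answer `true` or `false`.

Answer: true

Derivation:
s_0={p}: ((s U p) U (p U r))=True (s U p)=True s=False p=True (p U r)=True r=False
s_1={p,q,r}: ((s U p) U (p U r))=True (s U p)=True s=False p=True (p U r)=True r=True
s_2={p}: ((s U p) U (p U r))=True (s U p)=True s=False p=True (p U r)=True r=False
s_3={q,r}: ((s U p) U (p U r))=True (s U p)=False s=False p=False (p U r)=True r=True
s_4={p,q,r}: ((s U p) U (p U r))=True (s U p)=True s=False p=True (p U r)=True r=True
s_5={p,r}: ((s U p) U (p U r))=True (s U p)=True s=False p=True (p U r)=True r=True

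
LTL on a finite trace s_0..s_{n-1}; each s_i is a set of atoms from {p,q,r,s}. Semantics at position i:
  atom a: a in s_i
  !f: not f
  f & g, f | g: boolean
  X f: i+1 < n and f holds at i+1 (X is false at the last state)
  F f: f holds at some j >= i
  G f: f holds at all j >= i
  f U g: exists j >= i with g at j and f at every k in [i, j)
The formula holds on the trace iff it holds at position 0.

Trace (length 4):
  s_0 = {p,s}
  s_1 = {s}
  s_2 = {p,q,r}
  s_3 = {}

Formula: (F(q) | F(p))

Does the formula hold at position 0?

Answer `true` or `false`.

Answer: true

Derivation:
s_0={p,s}: (F(q) | F(p))=True F(q)=True q=False F(p)=True p=True
s_1={s}: (F(q) | F(p))=True F(q)=True q=False F(p)=True p=False
s_2={p,q,r}: (F(q) | F(p))=True F(q)=True q=True F(p)=True p=True
s_3={}: (F(q) | F(p))=False F(q)=False q=False F(p)=False p=False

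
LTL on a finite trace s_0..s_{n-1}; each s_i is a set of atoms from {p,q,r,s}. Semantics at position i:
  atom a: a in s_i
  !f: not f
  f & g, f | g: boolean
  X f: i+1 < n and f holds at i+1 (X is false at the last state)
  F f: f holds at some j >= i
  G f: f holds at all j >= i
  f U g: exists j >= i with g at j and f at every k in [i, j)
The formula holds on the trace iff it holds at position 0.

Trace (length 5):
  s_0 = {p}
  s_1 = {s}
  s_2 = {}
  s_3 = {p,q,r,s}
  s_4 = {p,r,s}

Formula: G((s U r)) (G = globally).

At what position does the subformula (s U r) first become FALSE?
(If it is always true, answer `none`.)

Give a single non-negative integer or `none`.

s_0={p}: (s U r)=False s=False r=False
s_1={s}: (s U r)=False s=True r=False
s_2={}: (s U r)=False s=False r=False
s_3={p,q,r,s}: (s U r)=True s=True r=True
s_4={p,r,s}: (s U r)=True s=True r=True
G((s U r)) holds globally = False
First violation at position 0.

Answer: 0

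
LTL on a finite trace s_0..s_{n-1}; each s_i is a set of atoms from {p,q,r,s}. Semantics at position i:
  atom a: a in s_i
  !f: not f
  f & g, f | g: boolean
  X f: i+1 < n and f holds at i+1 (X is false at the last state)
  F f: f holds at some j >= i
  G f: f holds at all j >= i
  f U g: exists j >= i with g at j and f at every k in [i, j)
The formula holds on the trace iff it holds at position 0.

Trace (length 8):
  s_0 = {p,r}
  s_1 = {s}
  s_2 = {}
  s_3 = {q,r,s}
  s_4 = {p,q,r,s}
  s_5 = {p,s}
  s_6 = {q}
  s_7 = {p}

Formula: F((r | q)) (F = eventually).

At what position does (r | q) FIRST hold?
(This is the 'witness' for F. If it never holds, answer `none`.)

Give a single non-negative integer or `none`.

Answer: 0

Derivation:
s_0={p,r}: (r | q)=True r=True q=False
s_1={s}: (r | q)=False r=False q=False
s_2={}: (r | q)=False r=False q=False
s_3={q,r,s}: (r | q)=True r=True q=True
s_4={p,q,r,s}: (r | q)=True r=True q=True
s_5={p,s}: (r | q)=False r=False q=False
s_6={q}: (r | q)=True r=False q=True
s_7={p}: (r | q)=False r=False q=False
F((r | q)) holds; first witness at position 0.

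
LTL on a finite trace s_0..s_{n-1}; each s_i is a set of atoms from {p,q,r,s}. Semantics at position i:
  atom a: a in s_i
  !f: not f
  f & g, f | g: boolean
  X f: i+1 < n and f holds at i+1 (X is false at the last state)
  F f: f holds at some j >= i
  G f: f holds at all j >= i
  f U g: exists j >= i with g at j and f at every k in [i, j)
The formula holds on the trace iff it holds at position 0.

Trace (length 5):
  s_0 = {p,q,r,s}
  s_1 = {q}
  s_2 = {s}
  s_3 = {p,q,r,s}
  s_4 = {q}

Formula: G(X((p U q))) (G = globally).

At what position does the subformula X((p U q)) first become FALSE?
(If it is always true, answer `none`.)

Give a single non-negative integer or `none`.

s_0={p,q,r,s}: X((p U q))=True (p U q)=True p=True q=True
s_1={q}: X((p U q))=False (p U q)=True p=False q=True
s_2={s}: X((p U q))=True (p U q)=False p=False q=False
s_3={p,q,r,s}: X((p U q))=True (p U q)=True p=True q=True
s_4={q}: X((p U q))=False (p U q)=True p=False q=True
G(X((p U q))) holds globally = False
First violation at position 1.

Answer: 1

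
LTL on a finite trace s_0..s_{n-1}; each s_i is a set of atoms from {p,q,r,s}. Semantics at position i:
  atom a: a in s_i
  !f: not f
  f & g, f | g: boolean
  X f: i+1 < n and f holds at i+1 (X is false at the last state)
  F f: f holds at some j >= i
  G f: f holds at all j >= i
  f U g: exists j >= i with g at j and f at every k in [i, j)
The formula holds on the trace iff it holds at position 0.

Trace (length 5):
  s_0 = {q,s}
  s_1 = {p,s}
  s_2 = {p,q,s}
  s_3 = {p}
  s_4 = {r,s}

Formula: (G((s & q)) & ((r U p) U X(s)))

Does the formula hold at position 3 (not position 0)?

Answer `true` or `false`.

Answer: false

Derivation:
s_0={q,s}: (G((s & q)) & ((r U p) U X(s)))=False G((s & q))=False (s & q)=True s=True q=True ((r U p) U X(s))=True (r U p)=False r=False p=False X(s)=True
s_1={p,s}: (G((s & q)) & ((r U p) U X(s)))=False G((s & q))=False (s & q)=False s=True q=False ((r U p) U X(s))=True (r U p)=True r=False p=True X(s)=True
s_2={p,q,s}: (G((s & q)) & ((r U p) U X(s)))=False G((s & q))=False (s & q)=True s=True q=True ((r U p) U X(s))=True (r U p)=True r=False p=True X(s)=False
s_3={p}: (G((s & q)) & ((r U p) U X(s)))=False G((s & q))=False (s & q)=False s=False q=False ((r U p) U X(s))=True (r U p)=True r=False p=True X(s)=True
s_4={r,s}: (G((s & q)) & ((r U p) U X(s)))=False G((s & q))=False (s & q)=False s=True q=False ((r U p) U X(s))=False (r U p)=False r=True p=False X(s)=False
Evaluating at position 3: result = False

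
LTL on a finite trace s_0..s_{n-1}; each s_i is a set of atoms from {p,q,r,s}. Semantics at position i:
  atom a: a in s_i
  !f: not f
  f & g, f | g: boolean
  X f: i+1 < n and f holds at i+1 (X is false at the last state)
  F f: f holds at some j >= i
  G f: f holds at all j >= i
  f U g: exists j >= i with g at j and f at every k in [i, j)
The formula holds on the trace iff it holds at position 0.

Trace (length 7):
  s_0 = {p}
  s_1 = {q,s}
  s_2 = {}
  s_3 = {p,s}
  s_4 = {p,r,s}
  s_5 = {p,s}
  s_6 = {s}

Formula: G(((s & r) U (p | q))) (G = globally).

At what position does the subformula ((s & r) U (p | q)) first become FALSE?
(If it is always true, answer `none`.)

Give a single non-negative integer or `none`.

s_0={p}: ((s & r) U (p | q))=True (s & r)=False s=False r=False (p | q)=True p=True q=False
s_1={q,s}: ((s & r) U (p | q))=True (s & r)=False s=True r=False (p | q)=True p=False q=True
s_2={}: ((s & r) U (p | q))=False (s & r)=False s=False r=False (p | q)=False p=False q=False
s_3={p,s}: ((s & r) U (p | q))=True (s & r)=False s=True r=False (p | q)=True p=True q=False
s_4={p,r,s}: ((s & r) U (p | q))=True (s & r)=True s=True r=True (p | q)=True p=True q=False
s_5={p,s}: ((s & r) U (p | q))=True (s & r)=False s=True r=False (p | q)=True p=True q=False
s_6={s}: ((s & r) U (p | q))=False (s & r)=False s=True r=False (p | q)=False p=False q=False
G(((s & r) U (p | q))) holds globally = False
First violation at position 2.

Answer: 2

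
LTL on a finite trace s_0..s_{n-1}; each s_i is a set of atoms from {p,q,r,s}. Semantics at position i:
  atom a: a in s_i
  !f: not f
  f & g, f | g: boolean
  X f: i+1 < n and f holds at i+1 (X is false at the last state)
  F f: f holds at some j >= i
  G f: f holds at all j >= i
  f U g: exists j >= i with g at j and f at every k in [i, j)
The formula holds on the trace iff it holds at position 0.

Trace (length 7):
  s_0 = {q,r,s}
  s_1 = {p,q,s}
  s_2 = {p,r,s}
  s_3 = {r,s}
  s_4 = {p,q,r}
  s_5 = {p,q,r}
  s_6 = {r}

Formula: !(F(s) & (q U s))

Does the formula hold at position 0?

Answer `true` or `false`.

Answer: false

Derivation:
s_0={q,r,s}: !(F(s) & (q U s))=False (F(s) & (q U s))=True F(s)=True s=True (q U s)=True q=True
s_1={p,q,s}: !(F(s) & (q U s))=False (F(s) & (q U s))=True F(s)=True s=True (q U s)=True q=True
s_2={p,r,s}: !(F(s) & (q U s))=False (F(s) & (q U s))=True F(s)=True s=True (q U s)=True q=False
s_3={r,s}: !(F(s) & (q U s))=False (F(s) & (q U s))=True F(s)=True s=True (q U s)=True q=False
s_4={p,q,r}: !(F(s) & (q U s))=True (F(s) & (q U s))=False F(s)=False s=False (q U s)=False q=True
s_5={p,q,r}: !(F(s) & (q U s))=True (F(s) & (q U s))=False F(s)=False s=False (q U s)=False q=True
s_6={r}: !(F(s) & (q U s))=True (F(s) & (q U s))=False F(s)=False s=False (q U s)=False q=False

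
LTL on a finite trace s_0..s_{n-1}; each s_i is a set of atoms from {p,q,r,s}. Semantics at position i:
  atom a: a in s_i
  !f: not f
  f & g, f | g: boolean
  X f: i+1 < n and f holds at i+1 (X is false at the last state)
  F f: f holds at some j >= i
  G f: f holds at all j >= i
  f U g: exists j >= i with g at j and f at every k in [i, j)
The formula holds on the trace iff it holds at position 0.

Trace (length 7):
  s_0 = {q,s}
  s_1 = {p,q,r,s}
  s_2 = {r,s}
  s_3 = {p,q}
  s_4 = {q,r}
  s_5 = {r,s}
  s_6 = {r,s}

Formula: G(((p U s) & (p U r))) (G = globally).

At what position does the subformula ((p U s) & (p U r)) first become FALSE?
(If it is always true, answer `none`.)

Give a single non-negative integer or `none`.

Answer: 0

Derivation:
s_0={q,s}: ((p U s) & (p U r))=False (p U s)=True p=False s=True (p U r)=False r=False
s_1={p,q,r,s}: ((p U s) & (p U r))=True (p U s)=True p=True s=True (p U r)=True r=True
s_2={r,s}: ((p U s) & (p U r))=True (p U s)=True p=False s=True (p U r)=True r=True
s_3={p,q}: ((p U s) & (p U r))=False (p U s)=False p=True s=False (p U r)=True r=False
s_4={q,r}: ((p U s) & (p U r))=False (p U s)=False p=False s=False (p U r)=True r=True
s_5={r,s}: ((p U s) & (p U r))=True (p U s)=True p=False s=True (p U r)=True r=True
s_6={r,s}: ((p U s) & (p U r))=True (p U s)=True p=False s=True (p U r)=True r=True
G(((p U s) & (p U r))) holds globally = False
First violation at position 0.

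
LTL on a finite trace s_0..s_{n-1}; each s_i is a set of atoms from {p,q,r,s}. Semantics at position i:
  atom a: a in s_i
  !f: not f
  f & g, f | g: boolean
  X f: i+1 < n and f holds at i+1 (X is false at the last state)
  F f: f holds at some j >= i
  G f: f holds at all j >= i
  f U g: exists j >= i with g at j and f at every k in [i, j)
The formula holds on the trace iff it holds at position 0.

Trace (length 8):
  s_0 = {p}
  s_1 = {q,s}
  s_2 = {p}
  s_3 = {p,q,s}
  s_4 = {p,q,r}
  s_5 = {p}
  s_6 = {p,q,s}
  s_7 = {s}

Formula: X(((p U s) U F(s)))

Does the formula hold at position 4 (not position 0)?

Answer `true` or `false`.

Answer: true

Derivation:
s_0={p}: X(((p U s) U F(s)))=True ((p U s) U F(s))=True (p U s)=True p=True s=False F(s)=True
s_1={q,s}: X(((p U s) U F(s)))=True ((p U s) U F(s))=True (p U s)=True p=False s=True F(s)=True
s_2={p}: X(((p U s) U F(s)))=True ((p U s) U F(s))=True (p U s)=True p=True s=False F(s)=True
s_3={p,q,s}: X(((p U s) U F(s)))=True ((p U s) U F(s))=True (p U s)=True p=True s=True F(s)=True
s_4={p,q,r}: X(((p U s) U F(s)))=True ((p U s) U F(s))=True (p U s)=True p=True s=False F(s)=True
s_5={p}: X(((p U s) U F(s)))=True ((p U s) U F(s))=True (p U s)=True p=True s=False F(s)=True
s_6={p,q,s}: X(((p U s) U F(s)))=True ((p U s) U F(s))=True (p U s)=True p=True s=True F(s)=True
s_7={s}: X(((p U s) U F(s)))=False ((p U s) U F(s))=True (p U s)=True p=False s=True F(s)=True
Evaluating at position 4: result = True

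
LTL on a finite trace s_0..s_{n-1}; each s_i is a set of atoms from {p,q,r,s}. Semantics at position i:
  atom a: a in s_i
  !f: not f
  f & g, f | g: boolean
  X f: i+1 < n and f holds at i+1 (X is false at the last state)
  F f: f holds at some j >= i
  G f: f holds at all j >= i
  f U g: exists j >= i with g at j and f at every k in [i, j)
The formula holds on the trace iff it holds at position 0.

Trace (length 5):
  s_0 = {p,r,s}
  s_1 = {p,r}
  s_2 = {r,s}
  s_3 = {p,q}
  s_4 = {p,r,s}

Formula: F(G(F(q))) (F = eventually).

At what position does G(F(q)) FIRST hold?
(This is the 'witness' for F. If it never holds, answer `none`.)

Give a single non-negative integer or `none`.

Answer: none

Derivation:
s_0={p,r,s}: G(F(q))=False F(q)=True q=False
s_1={p,r}: G(F(q))=False F(q)=True q=False
s_2={r,s}: G(F(q))=False F(q)=True q=False
s_3={p,q}: G(F(q))=False F(q)=True q=True
s_4={p,r,s}: G(F(q))=False F(q)=False q=False
F(G(F(q))) does not hold (no witness exists).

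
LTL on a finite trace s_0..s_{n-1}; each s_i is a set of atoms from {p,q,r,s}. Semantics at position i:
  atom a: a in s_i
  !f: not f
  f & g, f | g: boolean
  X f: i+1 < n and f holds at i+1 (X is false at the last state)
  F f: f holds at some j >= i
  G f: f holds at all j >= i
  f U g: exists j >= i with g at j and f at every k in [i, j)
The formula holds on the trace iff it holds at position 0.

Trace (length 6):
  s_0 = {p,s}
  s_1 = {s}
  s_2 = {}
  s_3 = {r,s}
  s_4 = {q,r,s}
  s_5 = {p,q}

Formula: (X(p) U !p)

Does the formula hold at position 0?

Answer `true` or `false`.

Answer: false

Derivation:
s_0={p,s}: (X(p) U !p)=False X(p)=False p=True !p=False
s_1={s}: (X(p) U !p)=True X(p)=False p=False !p=True
s_2={}: (X(p) U !p)=True X(p)=False p=False !p=True
s_3={r,s}: (X(p) U !p)=True X(p)=False p=False !p=True
s_4={q,r,s}: (X(p) U !p)=True X(p)=True p=False !p=True
s_5={p,q}: (X(p) U !p)=False X(p)=False p=True !p=False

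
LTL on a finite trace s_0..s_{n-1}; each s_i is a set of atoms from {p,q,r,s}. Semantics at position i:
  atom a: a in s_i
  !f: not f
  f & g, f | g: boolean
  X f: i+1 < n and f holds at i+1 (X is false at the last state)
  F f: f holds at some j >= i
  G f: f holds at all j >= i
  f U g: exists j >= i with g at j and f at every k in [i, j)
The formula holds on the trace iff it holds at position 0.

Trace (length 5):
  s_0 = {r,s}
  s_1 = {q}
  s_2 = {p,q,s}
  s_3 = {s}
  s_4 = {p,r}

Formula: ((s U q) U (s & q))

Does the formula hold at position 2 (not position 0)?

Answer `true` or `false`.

Answer: true

Derivation:
s_0={r,s}: ((s U q) U (s & q))=True (s U q)=True s=True q=False (s & q)=False
s_1={q}: ((s U q) U (s & q))=True (s U q)=True s=False q=True (s & q)=False
s_2={p,q,s}: ((s U q) U (s & q))=True (s U q)=True s=True q=True (s & q)=True
s_3={s}: ((s U q) U (s & q))=False (s U q)=False s=True q=False (s & q)=False
s_4={p,r}: ((s U q) U (s & q))=False (s U q)=False s=False q=False (s & q)=False
Evaluating at position 2: result = True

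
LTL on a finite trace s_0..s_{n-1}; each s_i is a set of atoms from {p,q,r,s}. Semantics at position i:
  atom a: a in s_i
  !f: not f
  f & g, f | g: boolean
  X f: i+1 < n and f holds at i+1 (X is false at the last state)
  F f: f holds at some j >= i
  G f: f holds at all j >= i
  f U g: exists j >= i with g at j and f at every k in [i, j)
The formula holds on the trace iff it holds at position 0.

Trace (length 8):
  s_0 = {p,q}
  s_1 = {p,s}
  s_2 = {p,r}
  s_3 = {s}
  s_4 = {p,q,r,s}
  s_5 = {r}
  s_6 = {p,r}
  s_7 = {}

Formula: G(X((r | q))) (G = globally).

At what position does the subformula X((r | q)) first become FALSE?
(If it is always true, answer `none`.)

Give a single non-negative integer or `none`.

s_0={p,q}: X((r | q))=False (r | q)=True r=False q=True
s_1={p,s}: X((r | q))=True (r | q)=False r=False q=False
s_2={p,r}: X((r | q))=False (r | q)=True r=True q=False
s_3={s}: X((r | q))=True (r | q)=False r=False q=False
s_4={p,q,r,s}: X((r | q))=True (r | q)=True r=True q=True
s_5={r}: X((r | q))=True (r | q)=True r=True q=False
s_6={p,r}: X((r | q))=False (r | q)=True r=True q=False
s_7={}: X((r | q))=False (r | q)=False r=False q=False
G(X((r | q))) holds globally = False
First violation at position 0.

Answer: 0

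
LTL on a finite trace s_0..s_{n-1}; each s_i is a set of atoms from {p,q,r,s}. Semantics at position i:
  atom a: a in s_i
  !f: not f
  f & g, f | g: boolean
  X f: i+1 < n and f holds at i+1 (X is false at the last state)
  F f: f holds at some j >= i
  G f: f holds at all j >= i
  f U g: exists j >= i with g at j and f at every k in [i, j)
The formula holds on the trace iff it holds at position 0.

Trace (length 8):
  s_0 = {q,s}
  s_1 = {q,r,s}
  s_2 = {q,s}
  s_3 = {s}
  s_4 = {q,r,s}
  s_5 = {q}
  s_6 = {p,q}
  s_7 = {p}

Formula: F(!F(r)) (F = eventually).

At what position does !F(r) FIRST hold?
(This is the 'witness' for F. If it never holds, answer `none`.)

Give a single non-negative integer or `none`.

Answer: 5

Derivation:
s_0={q,s}: !F(r)=False F(r)=True r=False
s_1={q,r,s}: !F(r)=False F(r)=True r=True
s_2={q,s}: !F(r)=False F(r)=True r=False
s_3={s}: !F(r)=False F(r)=True r=False
s_4={q,r,s}: !F(r)=False F(r)=True r=True
s_5={q}: !F(r)=True F(r)=False r=False
s_6={p,q}: !F(r)=True F(r)=False r=False
s_7={p}: !F(r)=True F(r)=False r=False
F(!F(r)) holds; first witness at position 5.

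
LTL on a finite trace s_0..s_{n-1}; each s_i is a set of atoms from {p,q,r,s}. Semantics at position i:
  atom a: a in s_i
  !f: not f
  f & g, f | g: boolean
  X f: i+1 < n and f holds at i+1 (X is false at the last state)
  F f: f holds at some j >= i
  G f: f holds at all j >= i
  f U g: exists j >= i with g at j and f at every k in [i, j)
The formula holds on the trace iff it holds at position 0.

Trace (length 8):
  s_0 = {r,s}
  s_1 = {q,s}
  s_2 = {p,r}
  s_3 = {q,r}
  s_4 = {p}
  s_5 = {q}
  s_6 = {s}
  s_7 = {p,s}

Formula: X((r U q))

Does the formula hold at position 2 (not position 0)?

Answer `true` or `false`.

s_0={r,s}: X((r U q))=True (r U q)=True r=True q=False
s_1={q,s}: X((r U q))=True (r U q)=True r=False q=True
s_2={p,r}: X((r U q))=True (r U q)=True r=True q=False
s_3={q,r}: X((r U q))=False (r U q)=True r=True q=True
s_4={p}: X((r U q))=True (r U q)=False r=False q=False
s_5={q}: X((r U q))=False (r U q)=True r=False q=True
s_6={s}: X((r U q))=False (r U q)=False r=False q=False
s_7={p,s}: X((r U q))=False (r U q)=False r=False q=False
Evaluating at position 2: result = True

Answer: true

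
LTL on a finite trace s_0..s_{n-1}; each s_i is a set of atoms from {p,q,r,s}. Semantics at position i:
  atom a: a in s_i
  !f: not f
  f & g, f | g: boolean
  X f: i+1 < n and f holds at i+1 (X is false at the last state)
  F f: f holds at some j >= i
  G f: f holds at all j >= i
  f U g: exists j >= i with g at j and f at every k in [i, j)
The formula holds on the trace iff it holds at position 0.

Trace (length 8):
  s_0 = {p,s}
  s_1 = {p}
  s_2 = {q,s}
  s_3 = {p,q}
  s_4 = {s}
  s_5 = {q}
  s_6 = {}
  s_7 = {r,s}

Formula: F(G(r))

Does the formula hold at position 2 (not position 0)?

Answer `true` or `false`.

Answer: true

Derivation:
s_0={p,s}: F(G(r))=True G(r)=False r=False
s_1={p}: F(G(r))=True G(r)=False r=False
s_2={q,s}: F(G(r))=True G(r)=False r=False
s_3={p,q}: F(G(r))=True G(r)=False r=False
s_4={s}: F(G(r))=True G(r)=False r=False
s_5={q}: F(G(r))=True G(r)=False r=False
s_6={}: F(G(r))=True G(r)=False r=False
s_7={r,s}: F(G(r))=True G(r)=True r=True
Evaluating at position 2: result = True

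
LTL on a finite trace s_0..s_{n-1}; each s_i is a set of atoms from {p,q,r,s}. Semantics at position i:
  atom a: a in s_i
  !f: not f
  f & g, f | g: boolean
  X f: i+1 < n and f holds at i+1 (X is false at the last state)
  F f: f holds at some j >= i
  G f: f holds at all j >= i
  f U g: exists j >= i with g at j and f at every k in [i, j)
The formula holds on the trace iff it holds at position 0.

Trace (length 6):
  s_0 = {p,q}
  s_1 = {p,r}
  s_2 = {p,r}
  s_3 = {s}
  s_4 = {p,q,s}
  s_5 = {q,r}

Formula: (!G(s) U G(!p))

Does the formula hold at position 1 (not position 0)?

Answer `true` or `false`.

Answer: true

Derivation:
s_0={p,q}: (!G(s) U G(!p))=True !G(s)=True G(s)=False s=False G(!p)=False !p=False p=True
s_1={p,r}: (!G(s) U G(!p))=True !G(s)=True G(s)=False s=False G(!p)=False !p=False p=True
s_2={p,r}: (!G(s) U G(!p))=True !G(s)=True G(s)=False s=False G(!p)=False !p=False p=True
s_3={s}: (!G(s) U G(!p))=True !G(s)=True G(s)=False s=True G(!p)=False !p=True p=False
s_4={p,q,s}: (!G(s) U G(!p))=True !G(s)=True G(s)=False s=True G(!p)=False !p=False p=True
s_5={q,r}: (!G(s) U G(!p))=True !G(s)=True G(s)=False s=False G(!p)=True !p=True p=False
Evaluating at position 1: result = True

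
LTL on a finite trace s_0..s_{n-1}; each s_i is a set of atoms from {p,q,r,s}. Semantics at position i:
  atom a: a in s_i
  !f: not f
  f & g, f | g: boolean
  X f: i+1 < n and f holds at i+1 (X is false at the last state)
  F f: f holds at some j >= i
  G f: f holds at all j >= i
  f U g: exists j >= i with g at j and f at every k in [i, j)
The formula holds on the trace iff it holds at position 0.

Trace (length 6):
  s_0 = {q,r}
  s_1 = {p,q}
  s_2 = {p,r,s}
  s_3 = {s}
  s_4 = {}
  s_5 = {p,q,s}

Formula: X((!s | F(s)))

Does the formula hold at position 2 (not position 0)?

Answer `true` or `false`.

s_0={q,r}: X((!s | F(s)))=True (!s | F(s))=True !s=True s=False F(s)=True
s_1={p,q}: X((!s | F(s)))=True (!s | F(s))=True !s=True s=False F(s)=True
s_2={p,r,s}: X((!s | F(s)))=True (!s | F(s))=True !s=False s=True F(s)=True
s_3={s}: X((!s | F(s)))=True (!s | F(s))=True !s=False s=True F(s)=True
s_4={}: X((!s | F(s)))=True (!s | F(s))=True !s=True s=False F(s)=True
s_5={p,q,s}: X((!s | F(s)))=False (!s | F(s))=True !s=False s=True F(s)=True
Evaluating at position 2: result = True

Answer: true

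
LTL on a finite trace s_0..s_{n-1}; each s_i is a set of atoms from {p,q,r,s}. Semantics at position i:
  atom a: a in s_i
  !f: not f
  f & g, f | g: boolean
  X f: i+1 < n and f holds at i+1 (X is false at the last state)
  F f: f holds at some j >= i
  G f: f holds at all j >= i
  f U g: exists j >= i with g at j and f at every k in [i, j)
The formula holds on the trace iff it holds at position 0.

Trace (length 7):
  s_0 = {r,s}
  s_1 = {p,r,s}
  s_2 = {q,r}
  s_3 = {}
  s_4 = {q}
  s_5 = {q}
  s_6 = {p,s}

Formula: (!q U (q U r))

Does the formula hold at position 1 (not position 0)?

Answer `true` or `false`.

Answer: true

Derivation:
s_0={r,s}: (!q U (q U r))=True !q=True q=False (q U r)=True r=True
s_1={p,r,s}: (!q U (q U r))=True !q=True q=False (q U r)=True r=True
s_2={q,r}: (!q U (q U r))=True !q=False q=True (q U r)=True r=True
s_3={}: (!q U (q U r))=False !q=True q=False (q U r)=False r=False
s_4={q}: (!q U (q U r))=False !q=False q=True (q U r)=False r=False
s_5={q}: (!q U (q U r))=False !q=False q=True (q U r)=False r=False
s_6={p,s}: (!q U (q U r))=False !q=True q=False (q U r)=False r=False
Evaluating at position 1: result = True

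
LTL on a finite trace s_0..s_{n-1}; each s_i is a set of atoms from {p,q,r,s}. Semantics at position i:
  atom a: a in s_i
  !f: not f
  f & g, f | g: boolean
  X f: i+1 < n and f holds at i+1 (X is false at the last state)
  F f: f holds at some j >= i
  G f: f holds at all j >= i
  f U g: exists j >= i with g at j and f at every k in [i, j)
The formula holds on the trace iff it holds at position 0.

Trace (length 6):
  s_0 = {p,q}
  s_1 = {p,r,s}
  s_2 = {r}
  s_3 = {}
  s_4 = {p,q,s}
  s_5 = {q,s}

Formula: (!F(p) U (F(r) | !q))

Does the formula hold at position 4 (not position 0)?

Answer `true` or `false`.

Answer: false

Derivation:
s_0={p,q}: (!F(p) U (F(r) | !q))=True !F(p)=False F(p)=True p=True (F(r) | !q)=True F(r)=True r=False !q=False q=True
s_1={p,r,s}: (!F(p) U (F(r) | !q))=True !F(p)=False F(p)=True p=True (F(r) | !q)=True F(r)=True r=True !q=True q=False
s_2={r}: (!F(p) U (F(r) | !q))=True !F(p)=False F(p)=True p=False (F(r) | !q)=True F(r)=True r=True !q=True q=False
s_3={}: (!F(p) U (F(r) | !q))=True !F(p)=False F(p)=True p=False (F(r) | !q)=True F(r)=False r=False !q=True q=False
s_4={p,q,s}: (!F(p) U (F(r) | !q))=False !F(p)=False F(p)=True p=True (F(r) | !q)=False F(r)=False r=False !q=False q=True
s_5={q,s}: (!F(p) U (F(r) | !q))=False !F(p)=True F(p)=False p=False (F(r) | !q)=False F(r)=False r=False !q=False q=True
Evaluating at position 4: result = False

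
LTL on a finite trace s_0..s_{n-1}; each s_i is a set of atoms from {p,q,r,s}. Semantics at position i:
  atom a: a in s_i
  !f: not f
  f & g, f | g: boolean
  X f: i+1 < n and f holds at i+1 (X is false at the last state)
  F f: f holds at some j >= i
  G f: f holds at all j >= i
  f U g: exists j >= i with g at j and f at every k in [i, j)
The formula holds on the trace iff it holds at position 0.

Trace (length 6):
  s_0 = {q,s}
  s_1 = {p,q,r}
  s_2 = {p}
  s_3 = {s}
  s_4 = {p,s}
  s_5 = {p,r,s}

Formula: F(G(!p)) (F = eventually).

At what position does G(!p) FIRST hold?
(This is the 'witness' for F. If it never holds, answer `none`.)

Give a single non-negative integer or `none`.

Answer: none

Derivation:
s_0={q,s}: G(!p)=False !p=True p=False
s_1={p,q,r}: G(!p)=False !p=False p=True
s_2={p}: G(!p)=False !p=False p=True
s_3={s}: G(!p)=False !p=True p=False
s_4={p,s}: G(!p)=False !p=False p=True
s_5={p,r,s}: G(!p)=False !p=False p=True
F(G(!p)) does not hold (no witness exists).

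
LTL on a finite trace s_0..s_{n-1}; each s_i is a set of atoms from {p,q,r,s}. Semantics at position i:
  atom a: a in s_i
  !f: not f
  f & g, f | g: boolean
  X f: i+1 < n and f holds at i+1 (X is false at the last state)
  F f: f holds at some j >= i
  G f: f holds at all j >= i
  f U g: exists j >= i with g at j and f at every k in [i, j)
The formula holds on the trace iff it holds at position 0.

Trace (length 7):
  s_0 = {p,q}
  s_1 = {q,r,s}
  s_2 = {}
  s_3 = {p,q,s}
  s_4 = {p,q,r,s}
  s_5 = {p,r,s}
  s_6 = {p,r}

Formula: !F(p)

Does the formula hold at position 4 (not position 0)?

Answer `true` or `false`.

Answer: false

Derivation:
s_0={p,q}: !F(p)=False F(p)=True p=True
s_1={q,r,s}: !F(p)=False F(p)=True p=False
s_2={}: !F(p)=False F(p)=True p=False
s_3={p,q,s}: !F(p)=False F(p)=True p=True
s_4={p,q,r,s}: !F(p)=False F(p)=True p=True
s_5={p,r,s}: !F(p)=False F(p)=True p=True
s_6={p,r}: !F(p)=False F(p)=True p=True
Evaluating at position 4: result = False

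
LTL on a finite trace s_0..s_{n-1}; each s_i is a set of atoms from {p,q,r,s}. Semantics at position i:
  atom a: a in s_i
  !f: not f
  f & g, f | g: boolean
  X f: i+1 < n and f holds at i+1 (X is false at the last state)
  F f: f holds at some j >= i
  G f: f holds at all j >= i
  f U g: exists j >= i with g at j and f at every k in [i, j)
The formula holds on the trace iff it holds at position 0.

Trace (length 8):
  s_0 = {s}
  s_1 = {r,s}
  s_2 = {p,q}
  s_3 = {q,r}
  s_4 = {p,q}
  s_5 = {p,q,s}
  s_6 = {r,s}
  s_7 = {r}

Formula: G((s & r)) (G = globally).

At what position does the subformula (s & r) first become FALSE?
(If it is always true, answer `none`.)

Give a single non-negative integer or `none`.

Answer: 0

Derivation:
s_0={s}: (s & r)=False s=True r=False
s_1={r,s}: (s & r)=True s=True r=True
s_2={p,q}: (s & r)=False s=False r=False
s_3={q,r}: (s & r)=False s=False r=True
s_4={p,q}: (s & r)=False s=False r=False
s_5={p,q,s}: (s & r)=False s=True r=False
s_6={r,s}: (s & r)=True s=True r=True
s_7={r}: (s & r)=False s=False r=True
G((s & r)) holds globally = False
First violation at position 0.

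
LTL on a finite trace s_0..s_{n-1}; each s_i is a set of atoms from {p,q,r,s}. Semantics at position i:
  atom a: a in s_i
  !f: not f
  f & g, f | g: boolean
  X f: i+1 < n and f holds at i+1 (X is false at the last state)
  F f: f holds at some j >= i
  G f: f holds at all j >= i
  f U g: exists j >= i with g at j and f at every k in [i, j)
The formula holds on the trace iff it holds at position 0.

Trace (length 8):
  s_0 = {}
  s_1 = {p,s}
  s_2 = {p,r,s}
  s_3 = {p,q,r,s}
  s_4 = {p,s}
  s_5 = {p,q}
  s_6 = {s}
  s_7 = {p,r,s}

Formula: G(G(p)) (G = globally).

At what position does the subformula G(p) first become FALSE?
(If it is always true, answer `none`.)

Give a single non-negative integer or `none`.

Answer: 0

Derivation:
s_0={}: G(p)=False p=False
s_1={p,s}: G(p)=False p=True
s_2={p,r,s}: G(p)=False p=True
s_3={p,q,r,s}: G(p)=False p=True
s_4={p,s}: G(p)=False p=True
s_5={p,q}: G(p)=False p=True
s_6={s}: G(p)=False p=False
s_7={p,r,s}: G(p)=True p=True
G(G(p)) holds globally = False
First violation at position 0.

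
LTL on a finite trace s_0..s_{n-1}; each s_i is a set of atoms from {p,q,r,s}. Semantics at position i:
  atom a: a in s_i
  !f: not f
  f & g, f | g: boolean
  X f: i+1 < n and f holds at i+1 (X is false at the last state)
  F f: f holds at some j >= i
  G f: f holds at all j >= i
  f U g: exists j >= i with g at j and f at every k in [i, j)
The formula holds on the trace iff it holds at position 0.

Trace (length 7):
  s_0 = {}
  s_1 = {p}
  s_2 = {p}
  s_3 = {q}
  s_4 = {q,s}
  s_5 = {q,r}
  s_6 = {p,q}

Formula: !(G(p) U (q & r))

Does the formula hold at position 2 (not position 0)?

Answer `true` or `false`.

s_0={}: !(G(p) U (q & r))=True (G(p) U (q & r))=False G(p)=False p=False (q & r)=False q=False r=False
s_1={p}: !(G(p) U (q & r))=True (G(p) U (q & r))=False G(p)=False p=True (q & r)=False q=False r=False
s_2={p}: !(G(p) U (q & r))=True (G(p) U (q & r))=False G(p)=False p=True (q & r)=False q=False r=False
s_3={q}: !(G(p) U (q & r))=True (G(p) U (q & r))=False G(p)=False p=False (q & r)=False q=True r=False
s_4={q,s}: !(G(p) U (q & r))=True (G(p) U (q & r))=False G(p)=False p=False (q & r)=False q=True r=False
s_5={q,r}: !(G(p) U (q & r))=False (G(p) U (q & r))=True G(p)=False p=False (q & r)=True q=True r=True
s_6={p,q}: !(G(p) U (q & r))=True (G(p) U (q & r))=False G(p)=True p=True (q & r)=False q=True r=False
Evaluating at position 2: result = True

Answer: true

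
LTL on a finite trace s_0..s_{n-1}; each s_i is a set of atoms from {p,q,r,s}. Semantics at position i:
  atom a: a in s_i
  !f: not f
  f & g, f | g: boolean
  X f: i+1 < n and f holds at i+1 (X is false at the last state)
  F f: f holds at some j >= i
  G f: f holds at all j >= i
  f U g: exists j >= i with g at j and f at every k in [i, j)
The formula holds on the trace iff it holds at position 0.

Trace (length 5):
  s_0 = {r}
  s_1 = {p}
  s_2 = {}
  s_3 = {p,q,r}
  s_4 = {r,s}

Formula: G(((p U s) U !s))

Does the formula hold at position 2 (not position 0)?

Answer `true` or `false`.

Answer: false

Derivation:
s_0={r}: G(((p U s) U !s))=False ((p U s) U !s)=True (p U s)=False p=False s=False !s=True
s_1={p}: G(((p U s) U !s))=False ((p U s) U !s)=True (p U s)=False p=True s=False !s=True
s_2={}: G(((p U s) U !s))=False ((p U s) U !s)=True (p U s)=False p=False s=False !s=True
s_3={p,q,r}: G(((p U s) U !s))=False ((p U s) U !s)=True (p U s)=True p=True s=False !s=True
s_4={r,s}: G(((p U s) U !s))=False ((p U s) U !s)=False (p U s)=True p=False s=True !s=False
Evaluating at position 2: result = False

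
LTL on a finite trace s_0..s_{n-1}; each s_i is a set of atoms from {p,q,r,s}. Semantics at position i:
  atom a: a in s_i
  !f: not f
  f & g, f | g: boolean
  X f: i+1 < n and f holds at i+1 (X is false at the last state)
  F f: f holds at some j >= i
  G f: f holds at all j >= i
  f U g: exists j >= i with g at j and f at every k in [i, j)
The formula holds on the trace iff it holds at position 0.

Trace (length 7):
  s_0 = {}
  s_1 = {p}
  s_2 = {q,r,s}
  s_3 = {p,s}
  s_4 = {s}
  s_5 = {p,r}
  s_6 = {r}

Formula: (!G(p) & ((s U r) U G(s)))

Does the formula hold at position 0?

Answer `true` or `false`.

s_0={}: (!G(p) & ((s U r) U G(s)))=False !G(p)=True G(p)=False p=False ((s U r) U G(s))=False (s U r)=False s=False r=False G(s)=False
s_1={p}: (!G(p) & ((s U r) U G(s)))=False !G(p)=True G(p)=False p=True ((s U r) U G(s))=False (s U r)=False s=False r=False G(s)=False
s_2={q,r,s}: (!G(p) & ((s U r) U G(s)))=False !G(p)=True G(p)=False p=False ((s U r) U G(s))=False (s U r)=True s=True r=True G(s)=False
s_3={p,s}: (!G(p) & ((s U r) U G(s)))=False !G(p)=True G(p)=False p=True ((s U r) U G(s))=False (s U r)=True s=True r=False G(s)=False
s_4={s}: (!G(p) & ((s U r) U G(s)))=False !G(p)=True G(p)=False p=False ((s U r) U G(s))=False (s U r)=True s=True r=False G(s)=False
s_5={p,r}: (!G(p) & ((s U r) U G(s)))=False !G(p)=True G(p)=False p=True ((s U r) U G(s))=False (s U r)=True s=False r=True G(s)=False
s_6={r}: (!G(p) & ((s U r) U G(s)))=False !G(p)=True G(p)=False p=False ((s U r) U G(s))=False (s U r)=True s=False r=True G(s)=False

Answer: false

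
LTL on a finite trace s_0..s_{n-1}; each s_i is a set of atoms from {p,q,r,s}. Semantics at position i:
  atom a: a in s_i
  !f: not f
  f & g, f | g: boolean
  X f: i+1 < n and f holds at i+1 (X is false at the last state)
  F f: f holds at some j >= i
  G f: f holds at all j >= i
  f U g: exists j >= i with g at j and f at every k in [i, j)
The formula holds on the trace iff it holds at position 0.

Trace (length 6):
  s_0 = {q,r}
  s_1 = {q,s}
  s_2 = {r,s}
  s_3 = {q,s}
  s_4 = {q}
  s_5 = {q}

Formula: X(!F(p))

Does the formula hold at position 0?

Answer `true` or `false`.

s_0={q,r}: X(!F(p))=True !F(p)=True F(p)=False p=False
s_1={q,s}: X(!F(p))=True !F(p)=True F(p)=False p=False
s_2={r,s}: X(!F(p))=True !F(p)=True F(p)=False p=False
s_3={q,s}: X(!F(p))=True !F(p)=True F(p)=False p=False
s_4={q}: X(!F(p))=True !F(p)=True F(p)=False p=False
s_5={q}: X(!F(p))=False !F(p)=True F(p)=False p=False

Answer: true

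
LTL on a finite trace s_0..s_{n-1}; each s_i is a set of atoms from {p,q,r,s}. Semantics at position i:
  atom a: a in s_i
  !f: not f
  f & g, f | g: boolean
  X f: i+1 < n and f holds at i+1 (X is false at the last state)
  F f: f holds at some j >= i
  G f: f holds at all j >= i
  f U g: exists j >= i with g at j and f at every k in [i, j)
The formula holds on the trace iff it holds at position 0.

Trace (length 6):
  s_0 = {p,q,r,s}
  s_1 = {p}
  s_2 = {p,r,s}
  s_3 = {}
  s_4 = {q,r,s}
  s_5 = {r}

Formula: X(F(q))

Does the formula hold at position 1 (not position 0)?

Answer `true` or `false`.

s_0={p,q,r,s}: X(F(q))=True F(q)=True q=True
s_1={p}: X(F(q))=True F(q)=True q=False
s_2={p,r,s}: X(F(q))=True F(q)=True q=False
s_3={}: X(F(q))=True F(q)=True q=False
s_4={q,r,s}: X(F(q))=False F(q)=True q=True
s_5={r}: X(F(q))=False F(q)=False q=False
Evaluating at position 1: result = True

Answer: true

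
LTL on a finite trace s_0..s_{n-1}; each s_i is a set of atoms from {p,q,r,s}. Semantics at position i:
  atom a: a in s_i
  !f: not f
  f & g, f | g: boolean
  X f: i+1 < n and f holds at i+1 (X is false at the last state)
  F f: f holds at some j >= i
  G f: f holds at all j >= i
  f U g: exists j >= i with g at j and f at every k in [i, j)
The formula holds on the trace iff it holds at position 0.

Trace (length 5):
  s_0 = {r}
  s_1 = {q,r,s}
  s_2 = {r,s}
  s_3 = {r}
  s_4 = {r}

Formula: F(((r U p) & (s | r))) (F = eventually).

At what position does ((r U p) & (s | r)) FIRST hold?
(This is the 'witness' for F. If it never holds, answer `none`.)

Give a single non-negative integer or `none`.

s_0={r}: ((r U p) & (s | r))=False (r U p)=False r=True p=False (s | r)=True s=False
s_1={q,r,s}: ((r U p) & (s | r))=False (r U p)=False r=True p=False (s | r)=True s=True
s_2={r,s}: ((r U p) & (s | r))=False (r U p)=False r=True p=False (s | r)=True s=True
s_3={r}: ((r U p) & (s | r))=False (r U p)=False r=True p=False (s | r)=True s=False
s_4={r}: ((r U p) & (s | r))=False (r U p)=False r=True p=False (s | r)=True s=False
F(((r U p) & (s | r))) does not hold (no witness exists).

Answer: none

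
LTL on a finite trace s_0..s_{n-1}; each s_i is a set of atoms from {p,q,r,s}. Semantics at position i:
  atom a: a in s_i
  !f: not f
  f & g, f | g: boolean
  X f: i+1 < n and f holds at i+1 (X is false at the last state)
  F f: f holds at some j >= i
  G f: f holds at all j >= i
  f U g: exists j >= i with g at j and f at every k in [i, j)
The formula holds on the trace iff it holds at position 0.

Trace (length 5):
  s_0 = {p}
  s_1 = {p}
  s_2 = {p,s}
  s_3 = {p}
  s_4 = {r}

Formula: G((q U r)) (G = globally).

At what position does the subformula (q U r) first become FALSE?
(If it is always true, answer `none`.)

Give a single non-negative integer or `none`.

Answer: 0

Derivation:
s_0={p}: (q U r)=False q=False r=False
s_1={p}: (q U r)=False q=False r=False
s_2={p,s}: (q U r)=False q=False r=False
s_3={p}: (q U r)=False q=False r=False
s_4={r}: (q U r)=True q=False r=True
G((q U r)) holds globally = False
First violation at position 0.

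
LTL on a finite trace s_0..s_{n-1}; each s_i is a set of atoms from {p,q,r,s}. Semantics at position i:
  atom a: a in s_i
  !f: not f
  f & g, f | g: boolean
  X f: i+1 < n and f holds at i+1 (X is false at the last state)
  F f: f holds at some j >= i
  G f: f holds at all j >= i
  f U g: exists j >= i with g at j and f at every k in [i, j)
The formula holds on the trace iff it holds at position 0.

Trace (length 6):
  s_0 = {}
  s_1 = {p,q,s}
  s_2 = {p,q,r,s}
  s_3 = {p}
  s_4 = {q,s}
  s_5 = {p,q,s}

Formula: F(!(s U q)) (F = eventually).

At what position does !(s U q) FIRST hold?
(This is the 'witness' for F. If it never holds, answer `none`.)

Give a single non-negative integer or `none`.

s_0={}: !(s U q)=True (s U q)=False s=False q=False
s_1={p,q,s}: !(s U q)=False (s U q)=True s=True q=True
s_2={p,q,r,s}: !(s U q)=False (s U q)=True s=True q=True
s_3={p}: !(s U q)=True (s U q)=False s=False q=False
s_4={q,s}: !(s U q)=False (s U q)=True s=True q=True
s_5={p,q,s}: !(s U q)=False (s U q)=True s=True q=True
F(!(s U q)) holds; first witness at position 0.

Answer: 0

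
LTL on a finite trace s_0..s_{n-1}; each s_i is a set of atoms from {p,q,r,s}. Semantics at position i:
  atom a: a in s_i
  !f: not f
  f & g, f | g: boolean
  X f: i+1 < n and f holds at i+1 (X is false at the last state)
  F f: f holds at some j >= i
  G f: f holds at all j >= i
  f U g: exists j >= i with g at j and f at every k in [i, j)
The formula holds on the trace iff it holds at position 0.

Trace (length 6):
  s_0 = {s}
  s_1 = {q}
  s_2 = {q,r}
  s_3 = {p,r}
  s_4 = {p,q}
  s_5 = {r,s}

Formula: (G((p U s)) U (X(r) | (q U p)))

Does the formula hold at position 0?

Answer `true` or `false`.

s_0={s}: (G((p U s)) U (X(r) | (q U p)))=False G((p U s))=False (p U s)=True p=False s=True (X(r) | (q U p))=False X(r)=False r=False (q U p)=False q=False
s_1={q}: (G((p U s)) U (X(r) | (q U p)))=True G((p U s))=False (p U s)=False p=False s=False (X(r) | (q U p))=True X(r)=True r=False (q U p)=True q=True
s_2={q,r}: (G((p U s)) U (X(r) | (q U p)))=True G((p U s))=False (p U s)=False p=False s=False (X(r) | (q U p))=True X(r)=True r=True (q U p)=True q=True
s_3={p,r}: (G((p U s)) U (X(r) | (q U p)))=True G((p U s))=True (p U s)=True p=True s=False (X(r) | (q U p))=True X(r)=False r=True (q U p)=True q=False
s_4={p,q}: (G((p U s)) U (X(r) | (q U p)))=True G((p U s))=True (p U s)=True p=True s=False (X(r) | (q U p))=True X(r)=True r=False (q U p)=True q=True
s_5={r,s}: (G((p U s)) U (X(r) | (q U p)))=False G((p U s))=True (p U s)=True p=False s=True (X(r) | (q U p))=False X(r)=False r=True (q U p)=False q=False

Answer: false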